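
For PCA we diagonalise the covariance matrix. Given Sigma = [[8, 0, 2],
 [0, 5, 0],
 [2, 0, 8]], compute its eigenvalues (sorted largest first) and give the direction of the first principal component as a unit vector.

Step 1 — characteristic polynomial p(λ) = det(λI - Sigma) = λ³ - tr·λ² + c_1·λ - det, where tr = trace, c_1 = sum of the principal 2×2 minors, det = det(Sigma):
  tr = 8 + 5 + 8 = 21,
  c_1 = (8·5 - (0)²) + (8·8 - (2)²) + (5·8 - (0)²) = 40 + 60 + 40 = 140,
  det = 8·(5·8 - (0)²) - (0)·((0)·8 - (0)·(2)) + (2)·((0)·(0) - 5·(2)) = 8·(40) - (0)·(0) + (2)·(-10) = 300.
  So p(λ) = λ³ - 21λ² + 140λ - 300.
Step 2 — look for an integer root (rational root theorem: any rational root is an integer divisor of 300). Testing λ = 5:
  p(5) = 125 - 525 + 700 - 300 = 0  ✓
  Dividing out (λ - 5): p(λ) = (λ - 5)(λ² - 16λ + 60).
Step 3 — remaining eigenvalues from the quadratic λ² - 16λ + 60 = 0:
  Δ = 16² - 4·60 = 256 - 240 = 16,  λ = (16 ± √16)/2 = (16 ± 4)/2 = 10 or 6.
  Sorted: λ_1 = 10,  λ_2 = 6,  λ_3 = 5  (check: sum = 21 = tr ✓).

Step 4 — unit eigenvector for λ_1 = 10: v spans the null space of (Sigma - λ_1 I), whose rows are
  r_1 = (-2, 0, 2),  r_2 = (0, -5, 0),  r_3 = (2, 0, -2).
  v is orthogonal to every row, so take v ∝ r_1 × r_2 = ((0)·(0) - (2)·(-5), (2)·(0) - (-2)·(0), (-2)·(-5) - (0)·(0)) = (10, 0, 10).
  Rescale (divide by 10): u = (1, 0, 1).
  ||u|| = √((1)² + (0)² + (1)²) = √(2) ≈ 1.4142,  v_1 = u/||u|| ≈ (0.7071, 0, 0.7071) (||v_1|| = 1).

λ_1 = 10,  λ_2 = 6,  λ_3 = 5;  v_1 ≈ (0.7071, 0, 0.7071)


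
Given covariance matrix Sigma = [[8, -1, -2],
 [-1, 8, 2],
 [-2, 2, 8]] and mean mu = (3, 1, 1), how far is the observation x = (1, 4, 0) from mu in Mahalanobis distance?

Step 1 — centre the observation: (x - mu) = (-2, 3, -1).

Step 2 — invert Sigma (cofactor / det for 3×3, or solve directly):
  Sigma^{-1} = [[0.1339, 0.0089, 0.0312],
 [0.0089, 0.1339, -0.0312],
 [0.0312, -0.0312, 0.1406]].

Step 3 — form the quadratic (x - mu)^T · Sigma^{-1} · (x - mu):
  Sigma^{-1} · (x - mu) = (-0.2723, 0.4152, -0.2969).
  (x - mu)^T · [Sigma^{-1} · (x - mu)] = (-2)·(-0.2723) + (3)·(0.4152) + (-1)·(-0.2969) = 2.0871.

Step 4 — take square root: d = √(2.0871) ≈ 1.4447.

d(x, mu) = √(2.0871) ≈ 1.4447


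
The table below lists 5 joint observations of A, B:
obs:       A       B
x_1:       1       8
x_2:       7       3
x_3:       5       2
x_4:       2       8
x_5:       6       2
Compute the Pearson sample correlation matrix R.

Step 1 — column means:
  mean(A) = (1 + 7 + 5 + 2 + 6) / 5 = 21/5 = 4.2
  mean(B) = (8 + 3 + 2 + 8 + 2) / 5 = 23/5 = 4.6

Step 2 — sample variances and covariances s[i,j] = (1/(n-1)) · Σ_k (x_{k,i} - mean_i) · (x_{k,j} - mean_j), with n-1 = 4:
  s[A,A] = ((-3.2)·(-3.2) + (2.8)·(2.8) + (0.8)·(0.8) + (-2.2)·(-2.2) + (1.8)·(1.8)) / 4 = 26.8/4 = 6.7
  s[A,B] = ((-3.2)·(3.4) + (2.8)·(-1.6) + (0.8)·(-2.6) + (-2.2)·(3.4) + (1.8)·(-2.6)) / 4 = -29.6/4 = -7.4
  s[B,B] = ((3.4)·(3.4) + (-1.6)·(-1.6) + (-2.6)·(-2.6) + (3.4)·(3.4) + (-2.6)·(-2.6)) / 4 = 39.2/4 = 9.8
  Sample standard deviations s_i = √(s[i,i]):
  s(A) = √(6.7) = 2.5884
  s(B) = √(9.8) = 3.1305

Step 3 — r_{ij} = s_{ij} / (s_i · s_j):
  r[A,A] = 1 (diagonal).
  r[A,B] = -7.4 / (2.5884 · 3.1305) = -7.4 / 8.1031 = -0.9132
  r[B,B] = 1 (diagonal).

R is symmetric with unit diagonal. Assembling:

R = [[1, -0.9132],
 [-0.9132, 1]]


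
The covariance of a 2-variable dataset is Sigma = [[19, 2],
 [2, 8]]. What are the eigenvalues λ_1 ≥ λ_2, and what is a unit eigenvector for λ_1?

Step 1 — characteristic polynomial of 2×2 Sigma:
  det(Sigma - λI) = λ² - trace · λ + det = 0.
  trace = 19 + 8 = 27, det = 19·8 - (2)² = 148.
Step 2 — discriminant:
  Δ = trace² - 4·det = 729 - 592 = 137.
Step 3 — eigenvalues:
  λ = (trace ± √Δ)/2 = (27 ± 11.7047)/2,
  λ_1 = 19.3523,  λ_2 = 7.6477.

Step 4 — unit eigenvector for λ_1: solve (Sigma - λ_1 I)v = 0. First row:
  (19 - 19.3523)·v_x + (2)·v_y = 0, i.e. (-0.3523)·v_x + (2)·v_y = 0,
  so v ∝ (b, λ_1 - a) = (2, 0.3523) = u.
  ||u|| = √((2)² + (0.3523)²) = √(4.1242) ≈ 2.0308,
  v_1 = u/||u|| ≈ (0.9848, 0.1735) (||v_1|| = 1).

λ_1 = 19.3523,  λ_2 = 7.6477;  v_1 ≈ (0.9848, 0.1735)


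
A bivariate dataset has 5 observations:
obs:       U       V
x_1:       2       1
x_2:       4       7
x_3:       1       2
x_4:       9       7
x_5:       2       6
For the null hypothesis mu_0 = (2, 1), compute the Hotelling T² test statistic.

Step 1 — sample mean vector:
  mean(U) = (2 + 4 + 1 + 9 + 2) / 5 = 18/5 = 3.6
  mean(V) = (1 + 7 + 2 + 7 + 6) / 5 = 23/5 = 4.6
  x̄ = (3.6, 4.6),  deviation x̄ - mu_0 = (3.6, 4.6) - (2, 1) = (1.6, 3.6).

Step 2 — sample covariance matrix, S[i,j] = (1/(n-1)) · Σ_k (x_{k,i} - mean_i) · (x_{k,j} - mean_j), divisor n-1 = 4:
  S[U,U] = ((-1.6)·(-1.6) + (0.4)·(0.4) + (-2.6)·(-2.6) + (5.4)·(5.4) + (-1.6)·(-1.6)) / 4 = 41.2/4 = 10.3
  S[U,V] = ((-1.6)·(-3.6) + (0.4)·(2.4) + (-2.6)·(-2.6) + (5.4)·(2.4) + (-1.6)·(1.4)) / 4 = 24.2/4 = 6.05
  S[V,V] = ((-3.6)·(-3.6) + (2.4)·(2.4) + (-2.6)·(-2.6) + (2.4)·(2.4) + (1.4)·(1.4)) / 4 = 33.2/4 = 8.3
  S = [[10.3, 6.05],
 [6.05, 8.3]].

Step 3 — invert S. det(S) = 10.3·8.3 - (6.05)² = 48.8875.
  S^{-1} = (1/det) · [[d, -b], [-b, a]] = [[0.1698, -0.1238],
 [-0.1238, 0.2107]].

Step 4 — quadratic form (x̄ - mu_0)^T · S^{-1} · (x̄ - mu_0):
  S^{-1} · (x̄ - mu_0) = (-0.1739, 0.5605),
  (x̄ - mu_0)^T · [...] = (1.6)·(-0.1739) + (3.6)·(0.5605) = 1.7395.

Step 5 — scale by n: T² = 5 · 1.7395 = 8.6975.

T² ≈ 8.6975


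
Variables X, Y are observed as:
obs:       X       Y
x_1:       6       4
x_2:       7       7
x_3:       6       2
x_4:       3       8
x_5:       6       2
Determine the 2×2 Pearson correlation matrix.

Step 1 — column means:
  mean(X) = (6 + 7 + 6 + 3 + 6) / 5 = 28/5 = 5.6
  mean(Y) = (4 + 7 + 2 + 8 + 2) / 5 = 23/5 = 4.6

Step 2 — sample variances and covariances s[i,j] = (1/(n-1)) · Σ_k (x_{k,i} - mean_i) · (x_{k,j} - mean_j), with n-1 = 4:
  s[X,X] = ((0.4)·(0.4) + (1.4)·(1.4) + (0.4)·(0.4) + (-2.6)·(-2.6) + (0.4)·(0.4)) / 4 = 9.2/4 = 2.3
  s[X,Y] = ((0.4)·(-0.6) + (1.4)·(2.4) + (0.4)·(-2.6) + (-2.6)·(3.4) + (0.4)·(-2.6)) / 4 = -7.8/4 = -1.95
  s[Y,Y] = ((-0.6)·(-0.6) + (2.4)·(2.4) + (-2.6)·(-2.6) + (3.4)·(3.4) + (-2.6)·(-2.6)) / 4 = 31.2/4 = 7.8
  Sample standard deviations s_i = √(s[i,i]):
  s(X) = √(2.3) = 1.5166
  s(Y) = √(7.8) = 2.7928

Step 3 — r_{ij} = s_{ij} / (s_i · s_j):
  r[X,X] = 1 (diagonal).
  r[X,Y] = -1.95 / (1.5166 · 2.7928) = -1.95 / 4.2356 = -0.4604
  r[Y,Y] = 1 (diagonal).

R is symmetric with unit diagonal. Assembling:

R = [[1, -0.4604],
 [-0.4604, 1]]


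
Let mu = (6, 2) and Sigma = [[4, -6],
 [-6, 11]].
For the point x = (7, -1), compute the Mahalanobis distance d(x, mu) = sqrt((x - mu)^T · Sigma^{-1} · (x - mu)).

Step 1 — centre the observation: (x - mu) = (1, -3).

Step 2 — invert Sigma. det(Sigma) = 4·11 - (-6)² = 8.
  Sigma^{-1} = (1/det) · [[d, -b], [-b, a]] = [[1.375, 0.75],
 [0.75, 0.5]].

Step 3 — form the quadratic (x - mu)^T · Sigma^{-1} · (x - mu):
  Sigma^{-1} · (x - mu) = (-0.875, -0.75).
  (x - mu)^T · [Sigma^{-1} · (x - mu)] = (1)·(-0.875) + (-3)·(-0.75) = 1.375.

Step 4 — take square root: d = √(1.375) ≈ 1.1726.

d(x, mu) = √(1.375) ≈ 1.1726


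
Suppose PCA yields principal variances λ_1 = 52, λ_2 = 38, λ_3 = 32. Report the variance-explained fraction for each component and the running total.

Step 1 — total variance = trace(Sigma) = Σ λ_i = 52 + 38 + 32 = 122.

Step 2 — fraction explained by component i = λ_i / Σ λ:
  PC1: 52/122 = 0.4262
  PC2: 38/122 = 0.3115
  PC3: 32/122 = 0.2623

Step 3 — cumulative fraction after k components = (λ_1 + ... + λ_k) / Σ λ:
  k = 1: 52/122 = 0.4262
  k = 2: (52 + 38)/122 = 90/122 = 0.7377
  k = 3: (52 + 38 + 32)/122 = 122/122 = 1

Summary (fraction, with percent):

explained: PC1 0.4262 (42.62%), PC2 0.3115 (31.15%), PC3 0.2623 (26.23%);  cumulative: 0.4262, 0.7377, 1


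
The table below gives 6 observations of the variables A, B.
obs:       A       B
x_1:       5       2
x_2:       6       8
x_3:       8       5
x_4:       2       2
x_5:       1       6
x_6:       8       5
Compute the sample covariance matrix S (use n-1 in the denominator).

Step 1 — column means:
  mean(A) = (5 + 6 + 8 + 2 + 1 + 8) / 6 = 30/6 = 5
  mean(B) = (2 + 8 + 5 + 2 + 6 + 5) / 6 = 28/6 = 4.6667

Step 2 — sample covariance S[i,j] = (1/(n-1)) · Σ_k (x_{k,i} - mean_i) · (x_{k,j} - mean_j), with n-1 = 5.
  S[A,A] = ((0)·(0) + (1)·(1) + (3)·(3) + (-3)·(-3) + (-4)·(-4) + (3)·(3)) / 5 = 44/5 = 8.8
  S[A,B] = ((0)·(-2.6667) + (1)·(3.3333) + (3)·(0.3333) + (-3)·(-2.6667) + (-4)·(1.3333) + (3)·(0.3333)) / 5 = 8/5 = 1.6
  S[B,B] = ((-2.6667)·(-2.6667) + (3.3333)·(3.3333) + (0.3333)·(0.3333) + (-2.6667)·(-2.6667) + (1.3333)·(1.3333) + (0.3333)·(0.3333)) / 5 = 27.3333/5 = 5.4667

S is symmetric (S[j,i] = S[i,j]). Assembling:

S = [[8.8, 1.6],
 [1.6, 5.4667]]


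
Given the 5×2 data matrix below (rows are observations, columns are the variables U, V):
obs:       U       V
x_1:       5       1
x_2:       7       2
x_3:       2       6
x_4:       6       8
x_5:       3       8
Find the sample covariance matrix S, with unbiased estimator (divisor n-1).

Step 1 — column means:
  mean(U) = (5 + 7 + 2 + 6 + 3) / 5 = 23/5 = 4.6
  mean(V) = (1 + 2 + 6 + 8 + 8) / 5 = 25/5 = 5

Step 2 — sample covariance S[i,j] = (1/(n-1)) · Σ_k (x_{k,i} - mean_i) · (x_{k,j} - mean_j), with n-1 = 4.
  S[U,U] = ((0.4)·(0.4) + (2.4)·(2.4) + (-2.6)·(-2.6) + (1.4)·(1.4) + (-1.6)·(-1.6)) / 4 = 17.2/4 = 4.3
  S[U,V] = ((0.4)·(-4) + (2.4)·(-3) + (-2.6)·(1) + (1.4)·(3) + (-1.6)·(3)) / 4 = -12/4 = -3
  S[V,V] = ((-4)·(-4) + (-3)·(-3) + (1)·(1) + (3)·(3) + (3)·(3)) / 4 = 44/4 = 11

S is symmetric (S[j,i] = S[i,j]). Assembling:

S = [[4.3, -3],
 [-3, 11]]


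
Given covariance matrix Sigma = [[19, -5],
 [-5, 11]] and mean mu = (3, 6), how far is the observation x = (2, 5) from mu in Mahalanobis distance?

Step 1 — centre the observation: (x - mu) = (-1, -1).

Step 2 — invert Sigma. det(Sigma) = 19·11 - (-5)² = 184.
  Sigma^{-1} = (1/det) · [[d, -b], [-b, a]] = [[0.0598, 0.0272],
 [0.0272, 0.1033]].

Step 3 — form the quadratic (x - mu)^T · Sigma^{-1} · (x - mu):
  Sigma^{-1} · (x - mu) = (-0.087, -0.1304).
  (x - mu)^T · [Sigma^{-1} · (x - mu)] = (-1)·(-0.087) + (-1)·(-0.1304) = 0.2174.

Step 4 — take square root: d = √(0.2174) ≈ 0.4663.

d(x, mu) = √(0.2174) ≈ 0.4663


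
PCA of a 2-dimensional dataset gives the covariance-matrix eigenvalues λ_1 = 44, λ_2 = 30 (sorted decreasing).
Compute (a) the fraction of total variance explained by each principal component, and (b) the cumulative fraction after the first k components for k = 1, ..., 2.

Step 1 — total variance = trace(Sigma) = Σ λ_i = 44 + 30 = 74.

Step 2 — fraction explained by component i = λ_i / Σ λ:
  PC1: 44/74 = 0.5946
  PC2: 30/74 = 0.4054

Step 3 — cumulative fraction after k components = (λ_1 + ... + λ_k) / Σ λ:
  k = 1: 44/74 = 0.5946
  k = 2: (44 + 30)/74 = 74/74 = 1

Summary (fraction, with percent):

explained: PC1 0.5946 (59.46%), PC2 0.4054 (40.54%);  cumulative: 0.5946, 1


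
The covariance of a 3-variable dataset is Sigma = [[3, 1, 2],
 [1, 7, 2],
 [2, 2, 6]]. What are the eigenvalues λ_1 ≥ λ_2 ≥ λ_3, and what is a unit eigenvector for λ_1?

Step 1 — characteristic polynomial p(λ) = det(λI - Sigma) = λ³ - tr·λ² + c_1·λ - det, where tr = trace, c_1 = sum of the principal 2×2 minors, det = det(Sigma):
  tr = 3 + 7 + 6 = 16,
  c_1 = (3·7 - (1)²) + (3·6 - (2)²) + (7·6 - (2)²) = 20 + 14 + 38 = 72,
  det = 3·(7·6 - (2)²) - (1)·((1)·6 - (2)·(2)) + (2)·((1)·(2) - 7·(2)) = 3·(38) - (1)·(2) + (2)·(-12) = 88.
  So p(λ) = λ³ - 16λ² + 72λ - 88.
Step 2 — look for an integer root (rational root theorem: any rational root is an integer divisor of 88). Testing λ = 2:
  p(2) = 8 - 64 + 144 - 88 = 0  ✓
  Dividing out (λ - 2): p(λ) = (λ - 2)(λ² - 14λ + 44).
Step 3 — remaining eigenvalues from the quadratic λ² - 14λ + 44 = 0:
  Δ = 14² - 4·44 = 196 - 176 = 20,  λ = (14 ± √20)/2 = (14 ± 4.4721)/2 ≈ 9.2361 or 4.7639.
  Sorted: λ_1 = 9.2361,  λ_2 = 4.7639,  λ_3 = 2  (check: sum = 16 = tr ✓).

Step 4 — unit eigenvector for λ_1 ≈ 9.2361: v spans the null space of (Sigma - λ_1 I), whose rows are
  r_1 = (-6.2361, 1, 2),  r_2 = (1, -2.2361, 2),  r_3 = (2, 2, -3.2361).
  v is orthogonal to every row, so take v ∝ r_1 × r_2 = ((1)·(2) - (2)·(-2.2361), (2)·(1) - (-6.2361)·(2), (-6.2361)·(-2.2361) - (1)·(1)) ≈ (6.4721, 14.4721, 12.9443).
  Let u = (6.4721, 14.4721, 12.9443).
  ||u|| = √((6.4721)² + (14.4721)² + (12.9443)²) = √(418.8854) ≈ 20.4667,  v_1 = u/||u|| ≈ (0.3162, 0.7071, 0.6325) (||v_1|| = 1).

λ_1 = 9.2361,  λ_2 = 4.7639,  λ_3 = 2;  v_1 ≈ (0.3162, 0.7071, 0.6325)


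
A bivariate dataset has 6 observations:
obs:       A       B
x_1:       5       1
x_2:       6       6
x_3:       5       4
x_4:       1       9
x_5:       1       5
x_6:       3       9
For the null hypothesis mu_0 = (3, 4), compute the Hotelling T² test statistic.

Step 1 — sample mean vector:
  mean(A) = (5 + 6 + 5 + 1 + 1 + 3) / 6 = 21/6 = 3.5
  mean(B) = (1 + 6 + 4 + 9 + 5 + 9) / 6 = 34/6 = 5.6667
  x̄ = (3.5, 5.6667),  deviation x̄ - mu_0 = (3.5, 5.6667) - (3, 4) = (0.5, 1.6667).

Step 2 — sample covariance matrix, S[i,j] = (1/(n-1)) · Σ_k (x_{k,i} - mean_i) · (x_{k,j} - mean_j), divisor n-1 = 5:
  S[A,A] = ((1.5)·(1.5) + (2.5)·(2.5) + (1.5)·(1.5) + (-2.5)·(-2.5) + (-2.5)·(-2.5) + (-0.5)·(-0.5)) / 5 = 23.5/5 = 4.7
  S[A,B] = ((1.5)·(-4.6667) + (2.5)·(0.3333) + (1.5)·(-1.6667) + (-2.5)·(3.3333) + (-2.5)·(-0.6667) + (-0.5)·(3.3333)) / 5 = -17/5 = -3.4
  S[B,B] = ((-4.6667)·(-4.6667) + (0.3333)·(0.3333) + (-1.6667)·(-1.6667) + (3.3333)·(3.3333) + (-0.6667)·(-0.6667) + (3.3333)·(3.3333)) / 5 = 47.3333/5 = 9.4667
  S = [[4.7, -3.4],
 [-3.4, 9.4667]].

Step 3 — invert S. det(S) = 4.7·9.4667 - (-3.4)² = 32.9333.
  S^{-1} = (1/det) · [[d, -b], [-b, a]] = [[0.2874, 0.1032],
 [0.1032, 0.1427]].

Step 4 — quadratic form (x̄ - mu_0)^T · S^{-1} · (x̄ - mu_0):
  S^{-1} · (x̄ - mu_0) = (0.3158, 0.2895),
  (x̄ - mu_0)^T · [...] = (0.5)·(0.3158) + (1.6667)·(0.2895) = 0.6404.

Step 5 — scale by n: T² = 6 · 0.6404 = 3.8421.

T² ≈ 3.8421


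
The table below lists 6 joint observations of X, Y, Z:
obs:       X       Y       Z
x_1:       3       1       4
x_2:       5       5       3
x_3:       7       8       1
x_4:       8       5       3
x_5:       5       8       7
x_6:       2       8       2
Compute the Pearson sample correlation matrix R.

Step 1 — column means:
  mean(X) = (3 + 5 + 7 + 8 + 5 + 2) / 6 = 30/6 = 5
  mean(Y) = (1 + 5 + 8 + 5 + 8 + 8) / 6 = 35/6 = 5.8333
  mean(Z) = (4 + 3 + 1 + 3 + 7 + 2) / 6 = 20/6 = 3.3333

Step 2 — sample variances and covariances s[i,j] = (1/(n-1)) · Σ_k (x_{k,i} - mean_i) · (x_{k,j} - mean_j), with n-1 = 5:
  s[X,X] = ((-2)·(-2) + (0)·(0) + (2)·(2) + (3)·(3) + (0)·(0) + (-3)·(-3)) / 5 = 26/5 = 5.2
  s[X,Y] = ((-2)·(-4.8333) + (0)·(-0.8333) + (2)·(2.1667) + (3)·(-0.8333) + (0)·(2.1667) + (-3)·(2.1667)) / 5 = 5/5 = 1
  s[X,Z] = ((-2)·(0.6667) + (0)·(-0.3333) + (2)·(-2.3333) + (3)·(-0.3333) + (0)·(3.6667) + (-3)·(-1.3333)) / 5 = -3/5 = -0.6
  s[Y,Y] = ((-4.8333)·(-4.8333) + (-0.8333)·(-0.8333) + (2.1667)·(2.1667) + (-0.8333)·(-0.8333) + (2.1667)·(2.1667) + (2.1667)·(2.1667)) / 5 = 38.8333/5 = 7.7667
  s[Y,Z] = ((-4.8333)·(0.6667) + (-0.8333)·(-0.3333) + (2.1667)·(-2.3333) + (-0.8333)·(-0.3333) + (2.1667)·(3.6667) + (2.1667)·(-1.3333)) / 5 = -2.6667/5 = -0.5333
  s[Z,Z] = ((0.6667)·(0.6667) + (-0.3333)·(-0.3333) + (-2.3333)·(-2.3333) + (-0.3333)·(-0.3333) + (3.6667)·(3.6667) + (-1.3333)·(-1.3333)) / 5 = 21.3333/5 = 4.2667
  Sample standard deviations s_i = √(s[i,i]):
  s(X) = √(5.2) = 2.2804
  s(Y) = √(7.7667) = 2.7869
  s(Z) = √(4.2667) = 2.0656

Step 3 — r_{ij} = s_{ij} / (s_i · s_j):
  r[X,X] = 1 (diagonal).
  r[X,Y] = 1 / (2.2804 · 2.7869) = 1 / 6.3551 = 0.1574
  r[X,Z] = -0.6 / (2.2804 · 2.0656) = -0.6 / 4.7103 = -0.1274
  r[Y,Y] = 1 (diagonal).
  r[Y,Z] = -0.5333 / (2.7869 · 2.0656) = -0.5333 / 5.7565 = -0.0926
  r[Z,Z] = 1 (diagonal).

R is symmetric with unit diagonal. Assembling:

R = [[1, 0.1574, -0.1274],
 [0.1574, 1, -0.0926],
 [-0.1274, -0.0926, 1]]


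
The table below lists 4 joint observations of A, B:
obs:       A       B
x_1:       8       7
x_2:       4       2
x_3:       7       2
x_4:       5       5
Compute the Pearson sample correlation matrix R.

Step 1 — column means:
  mean(A) = (8 + 4 + 7 + 5) / 4 = 24/4 = 6
  mean(B) = (7 + 2 + 2 + 5) / 4 = 16/4 = 4

Step 2 — sample variances and covariances s[i,j] = (1/(n-1)) · Σ_k (x_{k,i} - mean_i) · (x_{k,j} - mean_j), with n-1 = 3:
  s[A,A] = ((2)·(2) + (-2)·(-2) + (1)·(1) + (-1)·(-1)) / 3 = 10/3 = 3.3333
  s[A,B] = ((2)·(3) + (-2)·(-2) + (1)·(-2) + (-1)·(1)) / 3 = 7/3 = 2.3333
  s[B,B] = ((3)·(3) + (-2)·(-2) + (-2)·(-2) + (1)·(1)) / 3 = 18/3 = 6
  Sample standard deviations s_i = √(s[i,i]):
  s(A) = √(3.3333) = 1.8257
  s(B) = √(6) = 2.4495

Step 3 — r_{ij} = s_{ij} / (s_i · s_j):
  r[A,A] = 1 (diagonal).
  r[A,B] = 2.3333 / (1.8257 · 2.4495) = 2.3333 / 4.4721 = 0.5217
  r[B,B] = 1 (diagonal).

R is symmetric with unit diagonal. Assembling:

R = [[1, 0.5217],
 [0.5217, 1]]


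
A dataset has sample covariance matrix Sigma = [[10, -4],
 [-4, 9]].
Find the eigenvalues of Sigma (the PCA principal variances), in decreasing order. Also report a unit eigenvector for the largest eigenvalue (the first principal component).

Step 1 — characteristic polynomial of 2×2 Sigma:
  det(Sigma - λI) = λ² - trace · λ + det = 0.
  trace = 10 + 9 = 19, det = 10·9 - (-4)² = 74.
Step 2 — discriminant:
  Δ = trace² - 4·det = 361 - 296 = 65.
Step 3 — eigenvalues:
  λ = (trace ± √Δ)/2 = (19 ± 8.0623)/2,
  λ_1 = 13.5311,  λ_2 = 5.4689.

Step 4 — unit eigenvector for λ_1: solve (Sigma - λ_1 I)v = 0. First row:
  (10 - 13.5311)·v_x + (-4)·v_y = 0, i.e. (-3.5311)·v_x + (-4)·v_y = 0,
  so v ∝ (b, λ_1 - a) = (-4, 3.5311); multiply by -1 so the first entry is positive: u = (4, -3.5311).
  ||u|| = √((4)² + (-3.5311)²) = √(28.4689) ≈ 5.3356,
  v_1 = u/||u|| ≈ (0.7497, -0.6618) (||v_1|| = 1).

λ_1 = 13.5311,  λ_2 = 5.4689;  v_1 ≈ (0.7497, -0.6618)


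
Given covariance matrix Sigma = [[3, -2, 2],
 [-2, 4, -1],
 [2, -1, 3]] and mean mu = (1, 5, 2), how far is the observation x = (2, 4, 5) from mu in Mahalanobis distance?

Step 1 — centre the observation: (x - mu) = (1, -1, 3).

Step 2 — invert Sigma (cofactor / det for 3×3, or solve directly):
  Sigma^{-1} = [[0.8462, 0.3077, -0.4615],
 [0.3077, 0.3846, -0.0769],
 [-0.4615, -0.0769, 0.6154]].

Step 3 — form the quadratic (x - mu)^T · Sigma^{-1} · (x - mu):
  Sigma^{-1} · (x - mu) = (-0.8462, -0.3077, 1.4615).
  (x - mu)^T · [Sigma^{-1} · (x - mu)] = (1)·(-0.8462) + (-1)·(-0.3077) + (3)·(1.4615) = 3.8462.

Step 4 — take square root: d = √(3.8462) ≈ 1.9612.

d(x, mu) = √(3.8462) ≈ 1.9612


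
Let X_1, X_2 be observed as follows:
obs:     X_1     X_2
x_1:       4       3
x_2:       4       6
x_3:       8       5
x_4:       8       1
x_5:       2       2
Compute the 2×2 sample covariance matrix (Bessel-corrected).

Step 1 — column means:
  mean(X_1) = (4 + 4 + 8 + 8 + 2) / 5 = 26/5 = 5.2
  mean(X_2) = (3 + 6 + 5 + 1 + 2) / 5 = 17/5 = 3.4

Step 2 — sample covariance S[i,j] = (1/(n-1)) · Σ_k (x_{k,i} - mean_i) · (x_{k,j} - mean_j), with n-1 = 4.
  S[X_1,X_1] = ((-1.2)·(-1.2) + (-1.2)·(-1.2) + (2.8)·(2.8) + (2.8)·(2.8) + (-3.2)·(-3.2)) / 4 = 28.8/4 = 7.2
  S[X_1,X_2] = ((-1.2)·(-0.4) + (-1.2)·(2.6) + (2.8)·(1.6) + (2.8)·(-2.4) + (-3.2)·(-1.4)) / 4 = -0.4/4 = -0.1
  S[X_2,X_2] = ((-0.4)·(-0.4) + (2.6)·(2.6) + (1.6)·(1.6) + (-2.4)·(-2.4) + (-1.4)·(-1.4)) / 4 = 17.2/4 = 4.3

S is symmetric (S[j,i] = S[i,j]). Assembling:

S = [[7.2, -0.1],
 [-0.1, 4.3]]


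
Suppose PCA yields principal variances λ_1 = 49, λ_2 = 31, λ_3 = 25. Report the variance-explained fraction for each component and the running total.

Step 1 — total variance = trace(Sigma) = Σ λ_i = 49 + 31 + 25 = 105.

Step 2 — fraction explained by component i = λ_i / Σ λ:
  PC1: 49/105 = 0.4667
  PC2: 31/105 = 0.2952
  PC3: 25/105 = 0.2381

Step 3 — cumulative fraction after k components = (λ_1 + ... + λ_k) / Σ λ:
  k = 1: 49/105 = 0.4667
  k = 2: (49 + 31)/105 = 80/105 = 0.7619
  k = 3: (49 + 31 + 25)/105 = 105/105 = 1

Summary (fraction, with percent):

explained: PC1 0.4667 (46.67%), PC2 0.2952 (29.52%), PC3 0.2381 (23.81%);  cumulative: 0.4667, 0.7619, 1


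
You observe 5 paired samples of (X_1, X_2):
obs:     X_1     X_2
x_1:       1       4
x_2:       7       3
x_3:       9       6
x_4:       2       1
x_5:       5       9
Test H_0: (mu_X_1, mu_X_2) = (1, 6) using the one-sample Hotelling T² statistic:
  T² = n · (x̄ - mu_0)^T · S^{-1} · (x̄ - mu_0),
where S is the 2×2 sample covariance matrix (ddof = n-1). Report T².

Step 1 — sample mean vector:
  mean(X_1) = (1 + 7 + 9 + 2 + 5) / 5 = 24/5 = 4.8
  mean(X_2) = (4 + 3 + 6 + 1 + 9) / 5 = 23/5 = 4.6
  x̄ = (4.8, 4.6),  deviation x̄ - mu_0 = (4.8, 4.6) - (1, 6) = (3.8, -1.4).

Step 2 — sample covariance matrix, S[i,j] = (1/(n-1)) · Σ_k (x_{k,i} - mean_i) · (x_{k,j} - mean_j), divisor n-1 = 4:
  S[X_1,X_1] = ((-3.8)·(-3.8) + (2.2)·(2.2) + (4.2)·(4.2) + (-2.8)·(-2.8) + (0.2)·(0.2)) / 4 = 44.8/4 = 11.2
  S[X_1,X_2] = ((-3.8)·(-0.6) + (2.2)·(-1.6) + (4.2)·(1.4) + (-2.8)·(-3.6) + (0.2)·(4.4)) / 4 = 15.6/4 = 3.9
  S[X_2,X_2] = ((-0.6)·(-0.6) + (-1.6)·(-1.6) + (1.4)·(1.4) + (-3.6)·(-3.6) + (4.4)·(4.4)) / 4 = 37.2/4 = 9.3
  S = [[11.2, 3.9],
 [3.9, 9.3]].

Step 3 — invert S. det(S) = 11.2·9.3 - (3.9)² = 88.95.
  S^{-1} = (1/det) · [[d, -b], [-b, a]] = [[0.1046, -0.0438],
 [-0.0438, 0.1259]].

Step 4 — quadratic form (x̄ - mu_0)^T · S^{-1} · (x̄ - mu_0):
  S^{-1} · (x̄ - mu_0) = (0.4587, -0.3429),
  (x̄ - mu_0)^T · [...] = (3.8)·(0.4587) + (-1.4)·(-0.3429) = 2.223.

Step 5 — scale by n: T² = 5 · 2.223 = 11.1152.

T² ≈ 11.1152


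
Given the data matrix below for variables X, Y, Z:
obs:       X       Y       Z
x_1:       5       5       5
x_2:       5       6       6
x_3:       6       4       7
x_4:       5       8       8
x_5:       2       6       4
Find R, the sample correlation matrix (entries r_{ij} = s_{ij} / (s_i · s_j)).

Step 1 — column means:
  mean(X) = (5 + 5 + 6 + 5 + 2) / 5 = 23/5 = 4.6
  mean(Y) = (5 + 6 + 4 + 8 + 6) / 5 = 29/5 = 5.8
  mean(Z) = (5 + 6 + 7 + 8 + 4) / 5 = 30/5 = 6

Step 2 — sample variances and covariances s[i,j] = (1/(n-1)) · Σ_k (x_{k,i} - mean_i) · (x_{k,j} - mean_j), with n-1 = 4:
  s[X,X] = ((0.4)·(0.4) + (0.4)·(0.4) + (1.4)·(1.4) + (0.4)·(0.4) + (-2.6)·(-2.6)) / 4 = 9.2/4 = 2.3
  s[X,Y] = ((0.4)·(-0.8) + (0.4)·(0.2) + (1.4)·(-1.8) + (0.4)·(2.2) + (-2.6)·(0.2)) / 4 = -2.4/4 = -0.6
  s[X,Z] = ((0.4)·(-1) + (0.4)·(0) + (1.4)·(1) + (0.4)·(2) + (-2.6)·(-2)) / 4 = 7/4 = 1.75
  s[Y,Y] = ((-0.8)·(-0.8) + (0.2)·(0.2) + (-1.8)·(-1.8) + (2.2)·(2.2) + (0.2)·(0.2)) / 4 = 8.8/4 = 2.2
  s[Y,Z] = ((-0.8)·(-1) + (0.2)·(0) + (-1.8)·(1) + (2.2)·(2) + (0.2)·(-2)) / 4 = 3/4 = 0.75
  s[Z,Z] = ((-1)·(-1) + (0)·(0) + (1)·(1) + (2)·(2) + (-2)·(-2)) / 4 = 10/4 = 2.5
  Sample standard deviations s_i = √(s[i,i]):
  s(X) = √(2.3) = 1.5166
  s(Y) = √(2.2) = 1.4832
  s(Z) = √(2.5) = 1.5811

Step 3 — r_{ij} = s_{ij} / (s_i · s_j):
  r[X,X] = 1 (diagonal).
  r[X,Y] = -0.6 / (1.5166 · 1.4832) = -0.6 / 2.2494 = -0.2667
  r[X,Z] = 1.75 / (1.5166 · 1.5811) = 1.75 / 2.3979 = 0.7298
  r[Y,Y] = 1 (diagonal).
  r[Y,Z] = 0.75 / (1.4832 · 1.5811) = 0.75 / 2.3452 = 0.3198
  r[Z,Z] = 1 (diagonal).

R is symmetric with unit diagonal. Assembling:

R = [[1, -0.2667, 0.7298],
 [-0.2667, 1, 0.3198],
 [0.7298, 0.3198, 1]]


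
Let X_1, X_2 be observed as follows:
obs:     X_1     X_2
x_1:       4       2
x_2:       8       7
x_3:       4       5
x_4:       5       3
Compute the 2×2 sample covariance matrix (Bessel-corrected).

Step 1 — column means:
  mean(X_1) = (4 + 8 + 4 + 5) / 4 = 21/4 = 5.25
  mean(X_2) = (2 + 7 + 5 + 3) / 4 = 17/4 = 4.25

Step 2 — sample covariance S[i,j] = (1/(n-1)) · Σ_k (x_{k,i} - mean_i) · (x_{k,j} - mean_j), with n-1 = 3.
  S[X_1,X_1] = ((-1.25)·(-1.25) + (2.75)·(2.75) + (-1.25)·(-1.25) + (-0.25)·(-0.25)) / 3 = 10.75/3 = 3.5833
  S[X_1,X_2] = ((-1.25)·(-2.25) + (2.75)·(2.75) + (-1.25)·(0.75) + (-0.25)·(-1.25)) / 3 = 9.75/3 = 3.25
  S[X_2,X_2] = ((-2.25)·(-2.25) + (2.75)·(2.75) + (0.75)·(0.75) + (-1.25)·(-1.25)) / 3 = 14.75/3 = 4.9167

S is symmetric (S[j,i] = S[i,j]). Assembling:

S = [[3.5833, 3.25],
 [3.25, 4.9167]]


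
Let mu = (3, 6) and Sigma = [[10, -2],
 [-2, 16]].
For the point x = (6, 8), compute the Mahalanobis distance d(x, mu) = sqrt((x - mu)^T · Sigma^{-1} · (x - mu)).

Step 1 — centre the observation: (x - mu) = (3, 2).

Step 2 — invert Sigma. det(Sigma) = 10·16 - (-2)² = 156.
  Sigma^{-1} = (1/det) · [[d, -b], [-b, a]] = [[0.1026, 0.0128],
 [0.0128, 0.0641]].

Step 3 — form the quadratic (x - mu)^T · Sigma^{-1} · (x - mu):
  Sigma^{-1} · (x - mu) = (0.3333, 0.1667).
  (x - mu)^T · [Sigma^{-1} · (x - mu)] = (3)·(0.3333) + (2)·(0.1667) = 1.3333.

Step 4 — take square root: d = √(1.3333) ≈ 1.1547.

d(x, mu) = √(1.3333) ≈ 1.1547


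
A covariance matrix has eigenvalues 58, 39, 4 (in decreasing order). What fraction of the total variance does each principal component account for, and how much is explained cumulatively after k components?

Step 1 — total variance = trace(Sigma) = Σ λ_i = 58 + 39 + 4 = 101.

Step 2 — fraction explained by component i = λ_i / Σ λ:
  PC1: 58/101 = 0.5743
  PC2: 39/101 = 0.3861
  PC3: 4/101 = 0.0396

Step 3 — cumulative fraction after k components = (λ_1 + ... + λ_k) / Σ λ:
  k = 1: 58/101 = 0.5743
  k = 2: (58 + 39)/101 = 97/101 = 0.9604
  k = 3: (58 + 39 + 4)/101 = 101/101 = 1

Summary (fraction, with percent):

explained: PC1 0.5743 (57.43%), PC2 0.3861 (38.61%), PC3 0.0396 (3.96%);  cumulative: 0.5743, 0.9604, 1


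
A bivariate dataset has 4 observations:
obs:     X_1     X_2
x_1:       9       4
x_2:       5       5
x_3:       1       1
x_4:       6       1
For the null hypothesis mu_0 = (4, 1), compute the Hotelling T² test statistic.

Step 1 — sample mean vector:
  mean(X_1) = (9 + 5 + 1 + 6) / 4 = 21/4 = 5.25
  mean(X_2) = (4 + 5 + 1 + 1) / 4 = 11/4 = 2.75
  x̄ = (5.25, 2.75),  deviation x̄ - mu_0 = (5.25, 2.75) - (4, 1) = (1.25, 1.75).

Step 2 — sample covariance matrix, S[i,j] = (1/(n-1)) · Σ_k (x_{k,i} - mean_i) · (x_{k,j} - mean_j), divisor n-1 = 3:
  S[X_1,X_1] = ((3.75)·(3.75) + (-0.25)·(-0.25) + (-4.25)·(-4.25) + (0.75)·(0.75)) / 3 = 32.75/3 = 10.9167
  S[X_1,X_2] = ((3.75)·(1.25) + (-0.25)·(2.25) + (-4.25)·(-1.75) + (0.75)·(-1.75)) / 3 = 10.25/3 = 3.4167
  S[X_2,X_2] = ((1.25)·(1.25) + (2.25)·(2.25) + (-1.75)·(-1.75) + (-1.75)·(-1.75)) / 3 = 12.75/3 = 4.25
  S = [[10.9167, 3.4167],
 [3.4167, 4.25]].

Step 3 — invert S. det(S) = 10.9167·4.25 - (3.4167)² = 34.7222.
  S^{-1} = (1/det) · [[d, -b], [-b, a]] = [[0.1224, -0.0984],
 [-0.0984, 0.3144]].

Step 4 — quadratic form (x̄ - mu_0)^T · S^{-1} · (x̄ - mu_0):
  S^{-1} · (x̄ - mu_0) = (-0.0192, 0.4272),
  (x̄ - mu_0)^T · [...] = (1.25)·(-0.0192) + (1.75)·(0.4272) = 0.7236.

Step 5 — scale by n: T² = 4 · 0.7236 = 2.8944.

T² ≈ 2.8944


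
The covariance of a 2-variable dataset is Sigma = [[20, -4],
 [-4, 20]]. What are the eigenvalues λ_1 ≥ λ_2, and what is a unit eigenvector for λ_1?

Step 1 — characteristic polynomial of 2×2 Sigma:
  det(Sigma - λI) = λ² - trace · λ + det = 0.
  trace = 20 + 20 = 40, det = 20·20 - (-4)² = 384.
Step 2 — discriminant:
  Δ = trace² - 4·det = 1600 - 1536 = 64.
Step 3 — eigenvalues:
  λ = (trace ± √Δ)/2 = (40 ± 8)/2,
  λ_1 = 24,  λ_2 = 16.

Step 4 — unit eigenvector for λ_1: solve (Sigma - λ_1 I)v = 0. First row:
  (20 - 24)·v_x + (-4)·v_y = 0, i.e. (-4)·v_x + (-4)·v_y = 0,
  so v ∝ (b, λ_1 - a) = (-4, 4); multiply by -1 so the first entry is positive: u = (4, -4).
  ||u|| = √((4)² + (-4)²) = √(32) ≈ 5.6569,
  v_1 = u/||u|| ≈ (0.7071, -0.7071) (||v_1|| = 1).

λ_1 = 24,  λ_2 = 16;  v_1 ≈ (0.7071, -0.7071)


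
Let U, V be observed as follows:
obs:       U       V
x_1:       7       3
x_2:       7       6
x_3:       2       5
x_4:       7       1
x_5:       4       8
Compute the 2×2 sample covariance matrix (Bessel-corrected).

Step 1 — column means:
  mean(U) = (7 + 7 + 2 + 7 + 4) / 5 = 27/5 = 5.4
  mean(V) = (3 + 6 + 5 + 1 + 8) / 5 = 23/5 = 4.6

Step 2 — sample covariance S[i,j] = (1/(n-1)) · Σ_k (x_{k,i} - mean_i) · (x_{k,j} - mean_j), with n-1 = 4.
  S[U,U] = ((1.6)·(1.6) + (1.6)·(1.6) + (-3.4)·(-3.4) + (1.6)·(1.6) + (-1.4)·(-1.4)) / 4 = 21.2/4 = 5.3
  S[U,V] = ((1.6)·(-1.6) + (1.6)·(1.4) + (-3.4)·(0.4) + (1.6)·(-3.6) + (-1.4)·(3.4)) / 4 = -12.2/4 = -3.05
  S[V,V] = ((-1.6)·(-1.6) + (1.4)·(1.4) + (0.4)·(0.4) + (-3.6)·(-3.6) + (3.4)·(3.4)) / 4 = 29.2/4 = 7.3

S is symmetric (S[j,i] = S[i,j]). Assembling:

S = [[5.3, -3.05],
 [-3.05, 7.3]]


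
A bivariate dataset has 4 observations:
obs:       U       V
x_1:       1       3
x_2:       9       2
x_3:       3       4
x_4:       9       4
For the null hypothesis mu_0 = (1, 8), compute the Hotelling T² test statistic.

Step 1 — sample mean vector:
  mean(U) = (1 + 9 + 3 + 9) / 4 = 22/4 = 5.5
  mean(V) = (3 + 2 + 4 + 4) / 4 = 13/4 = 3.25
  x̄ = (5.5, 3.25),  deviation x̄ - mu_0 = (5.5, 3.25) - (1, 8) = (4.5, -4.75).

Step 2 — sample covariance matrix, S[i,j] = (1/(n-1)) · Σ_k (x_{k,i} - mean_i) · (x_{k,j} - mean_j), divisor n-1 = 3:
  S[U,U] = ((-4.5)·(-4.5) + (3.5)·(3.5) + (-2.5)·(-2.5) + (3.5)·(3.5)) / 3 = 51/3 = 17
  S[U,V] = ((-4.5)·(-0.25) + (3.5)·(-1.25) + (-2.5)·(0.75) + (3.5)·(0.75)) / 3 = -2.5/3 = -0.8333
  S[V,V] = ((-0.25)·(-0.25) + (-1.25)·(-1.25) + (0.75)·(0.75) + (0.75)·(0.75)) / 3 = 2.75/3 = 0.9167
  S = [[17, -0.8333],
 [-0.8333, 0.9167]].

Step 3 — invert S. det(S) = 17·0.9167 - (-0.8333)² = 14.8889.
  S^{-1} = (1/det) · [[d, -b], [-b, a]] = [[0.0616, 0.056],
 [0.056, 1.1418]].

Step 4 — quadratic form (x̄ - mu_0)^T · S^{-1} · (x̄ - mu_0):
  S^{-1} · (x̄ - mu_0) = (0.0112, -5.1716),
  (x̄ - mu_0)^T · [...] = (4.5)·(0.0112) + (-4.75)·(-5.1716) = 24.6157.

Step 5 — scale by n: T² = 4 · 24.6157 = 98.4627.

T² ≈ 98.4627


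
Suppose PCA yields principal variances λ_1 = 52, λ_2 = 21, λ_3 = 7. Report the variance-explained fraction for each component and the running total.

Step 1 — total variance = trace(Sigma) = Σ λ_i = 52 + 21 + 7 = 80.

Step 2 — fraction explained by component i = λ_i / Σ λ:
  PC1: 52/80 = 0.65
  PC2: 21/80 = 0.2625
  PC3: 7/80 = 0.0875

Step 3 — cumulative fraction after k components = (λ_1 + ... + λ_k) / Σ λ:
  k = 1: 52/80 = 0.65
  k = 2: (52 + 21)/80 = 73/80 = 0.9125
  k = 3: (52 + 21 + 7)/80 = 80/80 = 1

Summary (fraction, with percent):

explained: PC1 0.65 (65%), PC2 0.2625 (26.25%), PC3 0.0875 (8.75%);  cumulative: 0.65, 0.9125, 1


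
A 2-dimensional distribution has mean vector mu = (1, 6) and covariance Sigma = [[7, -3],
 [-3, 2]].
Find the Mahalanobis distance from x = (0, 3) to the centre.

Step 1 — centre the observation: (x - mu) = (-1, -3).

Step 2 — invert Sigma. det(Sigma) = 7·2 - (-3)² = 5.
  Sigma^{-1} = (1/det) · [[d, -b], [-b, a]] = [[0.4, 0.6],
 [0.6, 1.4]].

Step 3 — form the quadratic (x - mu)^T · Sigma^{-1} · (x - mu):
  Sigma^{-1} · (x - mu) = (-2.2, -4.8).
  (x - mu)^T · [Sigma^{-1} · (x - mu)] = (-1)·(-2.2) + (-3)·(-4.8) = 16.6.

Step 4 — take square root: d = √(16.6) ≈ 4.0743.

d(x, mu) = √(16.6) ≈ 4.0743


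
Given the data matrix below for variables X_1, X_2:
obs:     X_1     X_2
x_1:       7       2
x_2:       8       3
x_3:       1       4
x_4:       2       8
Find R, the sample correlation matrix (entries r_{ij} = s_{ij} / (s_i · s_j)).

Step 1 — column means:
  mean(X_1) = (7 + 8 + 1 + 2) / 4 = 18/4 = 4.5
  mean(X_2) = (2 + 3 + 4 + 8) / 4 = 17/4 = 4.25

Step 2 — sample variances and covariances s[i,j] = (1/(n-1)) · Σ_k (x_{k,i} - mean_i) · (x_{k,j} - mean_j), with n-1 = 3:
  s[X_1,X_1] = ((2.5)·(2.5) + (3.5)·(3.5) + (-3.5)·(-3.5) + (-2.5)·(-2.5)) / 3 = 37/3 = 12.3333
  s[X_1,X_2] = ((2.5)·(-2.25) + (3.5)·(-1.25) + (-3.5)·(-0.25) + (-2.5)·(3.75)) / 3 = -18.5/3 = -6.1667
  s[X_2,X_2] = ((-2.25)·(-2.25) + (-1.25)·(-1.25) + (-0.25)·(-0.25) + (3.75)·(3.75)) / 3 = 20.75/3 = 6.9167
  Sample standard deviations s_i = √(s[i,i]):
  s(X_1) = √(12.3333) = 3.5119
  s(X_2) = √(6.9167) = 2.63

Step 3 — r_{ij} = s_{ij} / (s_i · s_j):
  r[X_1,X_1] = 1 (diagonal).
  r[X_1,X_2] = -6.1667 / (3.5119 · 2.63) = -6.1667 / 9.2361 = -0.6677
  r[X_2,X_2] = 1 (diagonal).

R is symmetric with unit diagonal. Assembling:

R = [[1, -0.6677],
 [-0.6677, 1]]


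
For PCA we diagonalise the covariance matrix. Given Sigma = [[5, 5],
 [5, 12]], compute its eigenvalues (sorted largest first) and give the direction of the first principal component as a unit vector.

Step 1 — characteristic polynomial of 2×2 Sigma:
  det(Sigma - λI) = λ² - trace · λ + det = 0.
  trace = 5 + 12 = 17, det = 5·12 - (5)² = 35.
Step 2 — discriminant:
  Δ = trace² - 4·det = 289 - 140 = 149.
Step 3 — eigenvalues:
  λ = (trace ± √Δ)/2 = (17 ± 12.2066)/2,
  λ_1 = 14.6033,  λ_2 = 2.3967.

Step 4 — unit eigenvector for λ_1: solve (Sigma - λ_1 I)v = 0. First row:
  (5 - 14.6033)·v_x + (5)·v_y = 0, i.e. (-9.6033)·v_x + (5)·v_y = 0,
  so v ∝ (b, λ_1 - a) = (5, 9.6033) = u.
  ||u|| = √((5)² + (9.6033)²) = √(117.2229) ≈ 10.827,
  v_1 = u/||u|| ≈ (0.4618, 0.887) (||v_1|| = 1).

λ_1 = 14.6033,  λ_2 = 2.3967;  v_1 ≈ (0.4618, 0.887)


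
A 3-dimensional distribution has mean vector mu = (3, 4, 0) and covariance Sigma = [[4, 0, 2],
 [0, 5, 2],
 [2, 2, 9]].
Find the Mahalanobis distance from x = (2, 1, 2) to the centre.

Step 1 — centre the observation: (x - mu) = (-1, -3, 2).

Step 2 — invert Sigma (cofactor / det for 3×3, or solve directly):
  Sigma^{-1} = [[0.2847, 0.0278, -0.0694],
 [0.0278, 0.2222, -0.0556],
 [-0.0694, -0.0556, 0.1389]].

Step 3 — form the quadratic (x - mu)^T · Sigma^{-1} · (x - mu):
  Sigma^{-1} · (x - mu) = (-0.5069, -0.8056, 0.5139).
  (x - mu)^T · [Sigma^{-1} · (x - mu)] = (-1)·(-0.5069) + (-3)·(-0.8056) + (2)·(0.5139) = 3.9514.

Step 4 — take square root: d = √(3.9514) ≈ 1.9878.

d(x, mu) = √(3.9514) ≈ 1.9878


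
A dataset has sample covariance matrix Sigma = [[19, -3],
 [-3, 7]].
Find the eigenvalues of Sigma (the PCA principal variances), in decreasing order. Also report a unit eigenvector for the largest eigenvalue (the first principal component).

Step 1 — characteristic polynomial of 2×2 Sigma:
  det(Sigma - λI) = λ² - trace · λ + det = 0.
  trace = 19 + 7 = 26, det = 19·7 - (-3)² = 124.
Step 2 — discriminant:
  Δ = trace² - 4·det = 676 - 496 = 180.
Step 3 — eigenvalues:
  λ = (trace ± √Δ)/2 = (26 ± 13.4164)/2,
  λ_1 = 19.7082,  λ_2 = 6.2918.

Step 4 — unit eigenvector for λ_1: solve (Sigma - λ_1 I)v = 0. First row:
  (19 - 19.7082)·v_x + (-3)·v_y = 0, i.e. (-0.7082)·v_x + (-3)·v_y = 0,
  so v ∝ (b, λ_1 - a) = (-3, 0.7082); multiply by -1 so the first entry is positive: u = (3, -0.7082).
  ||u|| = √((3)² + (-0.7082)²) = √(9.5016) ≈ 3.0825,
  v_1 = u/||u|| ≈ (0.9732, -0.2298) (||v_1|| = 1).

λ_1 = 19.7082,  λ_2 = 6.2918;  v_1 ≈ (0.9732, -0.2298)


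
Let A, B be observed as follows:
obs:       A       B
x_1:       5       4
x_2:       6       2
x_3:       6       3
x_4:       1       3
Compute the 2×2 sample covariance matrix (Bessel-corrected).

Step 1 — column means:
  mean(A) = (5 + 6 + 6 + 1) / 4 = 18/4 = 4.5
  mean(B) = (4 + 2 + 3 + 3) / 4 = 12/4 = 3

Step 2 — sample covariance S[i,j] = (1/(n-1)) · Σ_k (x_{k,i} - mean_i) · (x_{k,j} - mean_j), with n-1 = 3.
  S[A,A] = ((0.5)·(0.5) + (1.5)·(1.5) + (1.5)·(1.5) + (-3.5)·(-3.5)) / 3 = 17/3 = 5.6667
  S[A,B] = ((0.5)·(1) + (1.5)·(-1) + (1.5)·(0) + (-3.5)·(0)) / 3 = -1/3 = -0.3333
  S[B,B] = ((1)·(1) + (-1)·(-1) + (0)·(0) + (0)·(0)) / 3 = 2/3 = 0.6667

S is symmetric (S[j,i] = S[i,j]). Assembling:

S = [[5.6667, -0.3333],
 [-0.3333, 0.6667]]


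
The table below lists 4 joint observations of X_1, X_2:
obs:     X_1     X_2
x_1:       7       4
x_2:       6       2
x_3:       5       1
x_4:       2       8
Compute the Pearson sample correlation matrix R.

Step 1 — column means:
  mean(X_1) = (7 + 6 + 5 + 2) / 4 = 20/4 = 5
  mean(X_2) = (4 + 2 + 1 + 8) / 4 = 15/4 = 3.75

Step 2 — sample variances and covariances s[i,j] = (1/(n-1)) · Σ_k (x_{k,i} - mean_i) · (x_{k,j} - mean_j), with n-1 = 3:
  s[X_1,X_1] = ((2)·(2) + (1)·(1) + (0)·(0) + (-3)·(-3)) / 3 = 14/3 = 4.6667
  s[X_1,X_2] = ((2)·(0.25) + (1)·(-1.75) + (0)·(-2.75) + (-3)·(4.25)) / 3 = -14/3 = -4.6667
  s[X_2,X_2] = ((0.25)·(0.25) + (-1.75)·(-1.75) + (-2.75)·(-2.75) + (4.25)·(4.25)) / 3 = 28.75/3 = 9.5833
  Sample standard deviations s_i = √(s[i,i]):
  s(X_1) = √(4.6667) = 2.1602
  s(X_2) = √(9.5833) = 3.0957

Step 3 — r_{ij} = s_{ij} / (s_i · s_j):
  r[X_1,X_1] = 1 (diagonal).
  r[X_1,X_2] = -4.6667 / (2.1602 · 3.0957) = -4.6667 / 6.6875 = -0.6978
  r[X_2,X_2] = 1 (diagonal).

R is symmetric with unit diagonal. Assembling:

R = [[1, -0.6978],
 [-0.6978, 1]]


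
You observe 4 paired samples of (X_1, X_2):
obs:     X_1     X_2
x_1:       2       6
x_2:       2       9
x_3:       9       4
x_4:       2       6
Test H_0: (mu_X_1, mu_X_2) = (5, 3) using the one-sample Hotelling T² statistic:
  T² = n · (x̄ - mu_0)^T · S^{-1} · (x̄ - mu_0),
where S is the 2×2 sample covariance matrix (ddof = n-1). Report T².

Step 1 — sample mean vector:
  mean(X_1) = (2 + 2 + 9 + 2) / 4 = 15/4 = 3.75
  mean(X_2) = (6 + 9 + 4 + 6) / 4 = 25/4 = 6.25
  x̄ = (3.75, 6.25),  deviation x̄ - mu_0 = (3.75, 6.25) - (5, 3) = (-1.25, 3.25).

Step 2 — sample covariance matrix, S[i,j] = (1/(n-1)) · Σ_k (x_{k,i} - mean_i) · (x_{k,j} - mean_j), divisor n-1 = 3:
  S[X_1,X_1] = ((-1.75)·(-1.75) + (-1.75)·(-1.75) + (5.25)·(5.25) + (-1.75)·(-1.75)) / 3 = 36.75/3 = 12.25
  S[X_1,X_2] = ((-1.75)·(-0.25) + (-1.75)·(2.75) + (5.25)·(-2.25) + (-1.75)·(-0.25)) / 3 = -15.75/3 = -5.25
  S[X_2,X_2] = ((-0.25)·(-0.25) + (2.75)·(2.75) + (-2.25)·(-2.25) + (-0.25)·(-0.25)) / 3 = 12.75/3 = 4.25
  S = [[12.25, -5.25],
 [-5.25, 4.25]].

Step 3 — invert S. det(S) = 12.25·4.25 - (-5.25)² = 24.5.
  S^{-1} = (1/det) · [[d, -b], [-b, a]] = [[0.1735, 0.2143],
 [0.2143, 0.5]].

Step 4 — quadratic form (x̄ - mu_0)^T · S^{-1} · (x̄ - mu_0):
  S^{-1} · (x̄ - mu_0) = (0.4796, 1.3571),
  (x̄ - mu_0)^T · [...] = (-1.25)·(0.4796) + (3.25)·(1.3571) = 3.8112.

Step 5 — scale by n: T² = 4 · 3.8112 = 15.2449.

T² ≈ 15.2449


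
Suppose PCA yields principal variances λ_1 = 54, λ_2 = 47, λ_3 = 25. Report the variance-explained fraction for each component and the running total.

Step 1 — total variance = trace(Sigma) = Σ λ_i = 54 + 47 + 25 = 126.

Step 2 — fraction explained by component i = λ_i / Σ λ:
  PC1: 54/126 = 0.4286
  PC2: 47/126 = 0.373
  PC3: 25/126 = 0.1984

Step 3 — cumulative fraction after k components = (λ_1 + ... + λ_k) / Σ λ:
  k = 1: 54/126 = 0.4286
  k = 2: (54 + 47)/126 = 101/126 = 0.8016
  k = 3: (54 + 47 + 25)/126 = 126/126 = 1

Summary (fraction, with percent):

explained: PC1 0.4286 (42.86%), PC2 0.373 (37.3%), PC3 0.1984 (19.84%);  cumulative: 0.4286, 0.8016, 1


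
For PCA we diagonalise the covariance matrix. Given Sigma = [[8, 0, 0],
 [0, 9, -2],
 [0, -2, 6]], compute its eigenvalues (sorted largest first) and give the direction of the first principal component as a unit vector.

Step 1 — characteristic polynomial p(λ) = det(λI - Sigma) = λ³ - tr·λ² + c_1·λ - det, where tr = trace, c_1 = sum of the principal 2×2 minors, det = det(Sigma):
  tr = 8 + 9 + 6 = 23,
  c_1 = (8·9 - (0)²) + (8·6 - (0)²) + (9·6 - (-2)²) = 72 + 48 + 50 = 170,
  det = 8·(9·6 - (-2)²) - (0)·((0)·6 - (-2)·(0)) + (0)·((0)·(-2) - 9·(0)) = 8·(50) - (0)·(0) + (0)·(0) = 400.
  So p(λ) = λ³ - 23λ² + 170λ - 400.
Step 2 — look for an integer root (rational root theorem: any rational root is an integer divisor of 400). Testing λ = 5:
  p(5) = 125 - 575 + 850 - 400 = 0  ✓
  Dividing out (λ - 5): p(λ) = (λ - 5)(λ² - 18λ + 80).
Step 3 — remaining eigenvalues from the quadratic λ² - 18λ + 80 = 0:
  Δ = 18² - 4·80 = 324 - 320 = 4,  λ = (18 ± √4)/2 = (18 ± 2)/2 = 10 or 8.
  Sorted: λ_1 = 10,  λ_2 = 8,  λ_3 = 5  (check: sum = 23 = tr ✓).

Step 4 — unit eigenvector for λ_1 = 10: v spans the null space of (Sigma - λ_1 I), whose rows are
  r_1 = (-2, 0, 0),  r_2 = (0, -1, -2),  r_3 = (0, -2, -4).
  v is orthogonal to every row, so take v ∝ r_1 × r_2 = ((0)·(-2) - (0)·(-1), (0)·(0) - (-2)·(-2), (-2)·(-1) - (0)·(0)) = (0, -4, 2).
  Rescale (divide by 2; multiply by -1 so the first nonzero entry is positive): u = (0, 2, -1).
  ||u|| = √((0)² + (2)² + (-1)²) = √(5) ≈ 2.2361,  v_1 = u/||u|| ≈ (0, 0.8944, -0.4472) (||v_1|| = 1).

λ_1 = 10,  λ_2 = 8,  λ_3 = 5;  v_1 ≈ (0, 0.8944, -0.4472)
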